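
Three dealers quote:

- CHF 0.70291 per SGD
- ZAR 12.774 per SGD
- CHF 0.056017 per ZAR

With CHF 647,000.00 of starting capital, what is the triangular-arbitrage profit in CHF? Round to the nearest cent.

Profit: CHF 11,644.88

Profitable loop is CHF → SGD → ZAR → CHF:
CHF 647,000.00 ÷ 0.70291 = SGD 920,459.23
SGD 920,459.23 × 12.774 = ZAR 11,757,946.25
ZAR 11,757,946.25 × 0.056017 = CHF 658,644.88
Profit = CHF 658,644.88 − CHF 647,000.00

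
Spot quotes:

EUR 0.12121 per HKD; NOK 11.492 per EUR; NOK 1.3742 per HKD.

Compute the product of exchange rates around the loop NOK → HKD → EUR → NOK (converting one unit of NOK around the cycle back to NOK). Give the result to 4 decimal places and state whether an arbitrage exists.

1.0136 (arbitrage exists)

Around NOK → HKD → EUR → NOK: 1 ÷ 1.3742 × 0.12121 × 11.492 = 1.013641
Product > 1; profitable direction is NOK → HKD → EUR → NOK.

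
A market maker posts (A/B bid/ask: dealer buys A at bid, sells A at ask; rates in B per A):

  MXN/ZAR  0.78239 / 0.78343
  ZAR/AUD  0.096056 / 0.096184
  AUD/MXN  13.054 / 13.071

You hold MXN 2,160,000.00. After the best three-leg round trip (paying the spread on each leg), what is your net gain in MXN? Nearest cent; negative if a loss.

Net profit: MXN 33,016.53

Best loop MXN → AUD → ZAR → MXN:
MXN 2,160,000.00 ÷ 13.071 (buy AUD at ask) = AUD 165,251.32
AUD 165,251.32 ÷ 0.096184 (buy ZAR at ask) = ZAR 1,718,074.94
ZAR 1,718,074.94 ÷ 0.78343 (buy MXN at ask) = MXN 2,193,016.53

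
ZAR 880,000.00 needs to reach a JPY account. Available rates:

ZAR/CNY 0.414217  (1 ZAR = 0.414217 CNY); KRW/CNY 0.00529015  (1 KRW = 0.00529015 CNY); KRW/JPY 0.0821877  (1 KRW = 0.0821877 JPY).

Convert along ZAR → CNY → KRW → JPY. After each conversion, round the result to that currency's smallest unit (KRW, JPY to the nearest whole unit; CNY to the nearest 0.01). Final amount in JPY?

ZAR 880,000.00 × 0.414217 = CNY 364,510.96
CNY 364,510.96 ÷ 0.00529015 = KRW 68,903,710
KRW 68,903,710 × 0.0821877 = JPY 5,663,037

JPY 5,663,037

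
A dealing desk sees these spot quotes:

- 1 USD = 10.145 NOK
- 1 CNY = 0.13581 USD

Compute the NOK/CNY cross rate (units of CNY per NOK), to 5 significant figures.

NOK/CNY = 0.72580

1 NOK ÷ 10.145 = 0.0985707 USD
0.0985707 USD ÷ 0.13581 = 0.725799 CNY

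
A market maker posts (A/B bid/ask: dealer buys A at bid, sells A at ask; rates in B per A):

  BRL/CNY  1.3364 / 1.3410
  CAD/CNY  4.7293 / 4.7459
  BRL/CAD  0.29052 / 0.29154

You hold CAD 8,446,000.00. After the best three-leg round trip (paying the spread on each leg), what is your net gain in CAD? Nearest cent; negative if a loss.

Best loop CAD → CNY → BRL → CAD:
CAD 8,446,000.00 × 4.7293 (sell CAD at bid) = CNY 39,943,667.80
CNY 39,943,667.80 ÷ 1.3410 (buy BRL at ask) = BRL 29,786,478.60
BRL 29,786,478.60 × 0.29052 (sell BRL at bid) = CAD 8,653,567.76

Net profit: CAD 207,567.76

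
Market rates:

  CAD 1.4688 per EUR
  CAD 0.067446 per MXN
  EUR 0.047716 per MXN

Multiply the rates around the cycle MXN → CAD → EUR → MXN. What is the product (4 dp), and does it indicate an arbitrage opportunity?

Around MXN → CAD → EUR → MXN: 1 × 0.067446 ÷ 1.4688 ÷ 0.047716 = 0.962342
Product < 1; profitable direction is MXN → EUR → CAD → MXN.

0.9623 (arbitrage exists)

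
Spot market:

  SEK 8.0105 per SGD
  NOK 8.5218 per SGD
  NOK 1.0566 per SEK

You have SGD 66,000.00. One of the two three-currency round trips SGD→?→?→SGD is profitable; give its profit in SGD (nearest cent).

Profitable loop is SGD → NOK → SEK → SGD:
SGD 66,000.00 × 8.5218 = NOK 562,438.80
NOK 562,438.80 ÷ 1.0566 = SEK 532,310.05
SEK 532,310.05 ÷ 8.0105 = SGD 66,451.54
Profit = SGD 66,451.54 − SGD 66,000.00

Profit: SGD 451.54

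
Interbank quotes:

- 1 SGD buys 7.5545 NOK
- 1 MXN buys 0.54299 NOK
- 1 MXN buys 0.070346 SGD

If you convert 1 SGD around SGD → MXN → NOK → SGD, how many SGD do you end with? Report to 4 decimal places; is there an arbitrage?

1.0218 (arbitrage exists)

Around SGD → MXN → NOK → SGD: 1 ÷ 0.070346 × 0.54299 ÷ 7.5545 = 1.021755
Product > 1; profitable direction is SGD → MXN → NOK → SGD.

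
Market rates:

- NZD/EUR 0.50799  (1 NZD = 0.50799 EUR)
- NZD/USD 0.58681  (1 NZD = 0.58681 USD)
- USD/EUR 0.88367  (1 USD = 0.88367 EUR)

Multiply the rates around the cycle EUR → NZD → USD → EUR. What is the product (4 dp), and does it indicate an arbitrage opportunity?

1.0208 (arbitrage exists)

Around EUR → NZD → USD → EUR: 1 ÷ 0.50799 × 0.58681 × 0.88367 = 1.020781
Product > 1; profitable direction is EUR → NZD → USD → EUR.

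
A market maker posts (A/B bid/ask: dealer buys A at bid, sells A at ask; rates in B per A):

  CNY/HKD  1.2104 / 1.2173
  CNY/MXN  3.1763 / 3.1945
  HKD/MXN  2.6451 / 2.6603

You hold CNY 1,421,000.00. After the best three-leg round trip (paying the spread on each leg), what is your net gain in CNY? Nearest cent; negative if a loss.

Net profit: CNY 3,171.19

Best loop CNY → HKD → MXN → CNY:
CNY 1,421,000.00 × 1.2104 (sell CNY at bid) = HKD 1,719,978.40
HKD 1,719,978.40 × 2.6451 (sell HKD at bid) = MXN 4,549,514.87
MXN 4,549,514.87 ÷ 3.1945 (buy CNY at ask) = CNY 1,424,171.19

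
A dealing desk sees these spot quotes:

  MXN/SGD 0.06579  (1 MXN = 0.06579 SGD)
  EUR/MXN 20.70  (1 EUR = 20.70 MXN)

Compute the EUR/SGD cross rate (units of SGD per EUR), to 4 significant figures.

1 EUR × 20.70 = 20.7 MXN
20.7 MXN × 0.06579 = 1.36185 SGD

EUR/SGD = 1.362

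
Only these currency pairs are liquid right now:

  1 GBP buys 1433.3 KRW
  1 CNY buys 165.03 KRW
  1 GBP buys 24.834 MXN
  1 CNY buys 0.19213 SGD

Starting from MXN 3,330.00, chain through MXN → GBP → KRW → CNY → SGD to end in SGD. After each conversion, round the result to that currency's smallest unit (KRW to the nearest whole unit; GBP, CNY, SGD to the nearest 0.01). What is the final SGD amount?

MXN 3,330.00 ÷ 24.834 = GBP 134.09
GBP 134.09 × 1433.3 = KRW 192,191
KRW 192,191 ÷ 165.03 = CNY 1,164.58
CNY 1,164.58 × 0.19213 = SGD 223.75

SGD 223.75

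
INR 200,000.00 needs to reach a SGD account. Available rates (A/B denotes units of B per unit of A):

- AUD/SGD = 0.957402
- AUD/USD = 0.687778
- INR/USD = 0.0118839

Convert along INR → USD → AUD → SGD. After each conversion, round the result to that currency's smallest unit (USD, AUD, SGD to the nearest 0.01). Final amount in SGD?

SGD 3,308.53

INR 200,000.00 × 0.0118839 = USD 2,376.78
USD 2,376.78 ÷ 0.687778 = AUD 3,455.74
AUD 3,455.74 × 0.957402 = SGD 3,308.53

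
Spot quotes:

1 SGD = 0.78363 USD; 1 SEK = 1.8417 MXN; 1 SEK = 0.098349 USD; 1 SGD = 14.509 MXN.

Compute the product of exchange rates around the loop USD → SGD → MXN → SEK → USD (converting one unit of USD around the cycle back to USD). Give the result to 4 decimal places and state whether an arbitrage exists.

0.9887 (arbitrage exists)

Around USD → SGD → MXN → SEK → USD: 1 ÷ 0.78363 × 14.509 ÷ 1.8417 × 0.098349 = 0.988729
Product < 1; profitable direction is USD → SEK → MXN → SGD → USD.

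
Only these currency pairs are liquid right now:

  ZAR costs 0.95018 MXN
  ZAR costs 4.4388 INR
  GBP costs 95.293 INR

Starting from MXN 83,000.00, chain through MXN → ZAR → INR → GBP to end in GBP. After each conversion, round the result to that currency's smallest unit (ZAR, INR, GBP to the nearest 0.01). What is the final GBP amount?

GBP 4,068.90

MXN 83,000.00 ÷ 0.95018 = ZAR 87,351.87
ZAR 87,351.87 × 4.4388 = INR 387,737.48
INR 387,737.48 ÷ 95.293 = GBP 4,068.90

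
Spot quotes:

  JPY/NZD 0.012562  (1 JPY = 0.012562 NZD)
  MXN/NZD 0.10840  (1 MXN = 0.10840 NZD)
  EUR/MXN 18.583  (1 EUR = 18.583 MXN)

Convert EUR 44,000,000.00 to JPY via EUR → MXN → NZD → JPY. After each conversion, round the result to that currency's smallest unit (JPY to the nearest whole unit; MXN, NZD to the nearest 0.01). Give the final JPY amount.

JPY 7,055,681,961

EUR 44,000,000.00 × 18.583 = MXN 817,652,000.00
MXN 817,652,000.00 × 0.10840 = NZD 88,633,476.80
NZD 88,633,476.80 ÷ 0.012562 = JPY 7,055,681,961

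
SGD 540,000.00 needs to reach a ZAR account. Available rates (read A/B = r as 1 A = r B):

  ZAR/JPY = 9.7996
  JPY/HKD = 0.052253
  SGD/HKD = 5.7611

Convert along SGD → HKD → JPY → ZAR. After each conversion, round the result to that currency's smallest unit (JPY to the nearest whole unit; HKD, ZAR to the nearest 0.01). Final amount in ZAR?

SGD 540,000.00 × 5.7611 = HKD 3,110,994.00
HKD 3,110,994.00 ÷ 0.052253 = JPY 59,537,137
JPY 59,537,137 ÷ 9.7996 = ZAR 6,075,466.04

ZAR 6,075,466.04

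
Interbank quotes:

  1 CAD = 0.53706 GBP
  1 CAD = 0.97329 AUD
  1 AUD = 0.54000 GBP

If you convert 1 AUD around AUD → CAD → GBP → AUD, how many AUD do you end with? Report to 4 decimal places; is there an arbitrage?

Around AUD → CAD → GBP → AUD: 1 ÷ 0.97329 × 0.53706 ÷ 0.54000 = 1.021849
Product > 1; profitable direction is AUD → CAD → GBP → AUD.

1.0218 (arbitrage exists)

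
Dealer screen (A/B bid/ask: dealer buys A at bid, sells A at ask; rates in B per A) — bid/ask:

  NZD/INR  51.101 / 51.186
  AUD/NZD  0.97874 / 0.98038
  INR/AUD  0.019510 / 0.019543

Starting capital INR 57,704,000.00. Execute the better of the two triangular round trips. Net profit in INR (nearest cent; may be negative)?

Net profit: INR 1,135,510.61

Best loop INR → NZD → AUD → INR:
INR 57,704,000.00 ÷ 51.186 (buy NZD at ask) = NZD 1,127,339.51
NZD 1,127,339.51 ÷ 0.98038 (buy AUD at ask) = AUD 1,149,900.56
AUD 1,149,900.56 ÷ 0.019543 (buy INR at ask) = INR 58,839,510.61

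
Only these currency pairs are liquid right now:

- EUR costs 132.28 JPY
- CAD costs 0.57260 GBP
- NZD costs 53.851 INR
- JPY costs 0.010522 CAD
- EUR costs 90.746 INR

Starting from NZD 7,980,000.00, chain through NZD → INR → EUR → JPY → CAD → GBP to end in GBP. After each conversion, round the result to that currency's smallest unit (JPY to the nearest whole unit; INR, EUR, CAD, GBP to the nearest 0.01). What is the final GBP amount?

GBP 3,774,096.50

NZD 7,980,000.00 × 53.851 = INR 429,730,980.00
INR 429,730,980.00 ÷ 90.746 = EUR 4,735,536.33
EUR 4,735,536.33 × 132.28 = JPY 626,416,746
JPY 626,416,746 × 0.010522 = CAD 6,591,157.00
CAD 6,591,157.00 × 0.57260 = GBP 3,774,096.50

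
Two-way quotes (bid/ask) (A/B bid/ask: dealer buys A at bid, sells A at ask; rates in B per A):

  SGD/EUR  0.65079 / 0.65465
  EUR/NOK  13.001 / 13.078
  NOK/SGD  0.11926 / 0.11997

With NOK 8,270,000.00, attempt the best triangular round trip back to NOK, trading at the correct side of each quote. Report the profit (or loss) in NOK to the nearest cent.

Net profit: NOK 74,838.65

Best loop NOK → SGD → EUR → NOK:
NOK 8,270,000.00 × 0.11926 (sell NOK at bid) = SGD 986,280.20
SGD 986,280.20 × 0.65079 (sell SGD at bid) = EUR 641,861.29
EUR 641,861.29 × 13.001 (sell EUR at bid) = NOK 8,344,838.65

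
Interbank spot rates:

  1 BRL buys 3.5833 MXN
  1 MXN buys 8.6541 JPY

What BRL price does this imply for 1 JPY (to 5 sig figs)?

JPY/BRL = 0.032247

1 JPY ÷ 8.6541 = 0.115552 MXN
0.115552 MXN ÷ 3.5833 = 0.0322474 BRL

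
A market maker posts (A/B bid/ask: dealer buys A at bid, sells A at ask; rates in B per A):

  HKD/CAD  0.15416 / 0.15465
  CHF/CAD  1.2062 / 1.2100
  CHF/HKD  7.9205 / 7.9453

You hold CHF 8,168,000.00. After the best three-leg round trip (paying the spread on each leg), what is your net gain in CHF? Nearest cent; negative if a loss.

Net profit: CHF 74,418.45

Best loop CHF → HKD → CAD → CHF:
CHF 8,168,000.00 × 7.9205 (sell CHF at bid) = HKD 64,694,644.00
HKD 64,694,644.00 × 0.15416 (sell HKD at bid) = CAD 9,973,326.32
CAD 9,973,326.32 ÷ 1.2100 (buy CHF at ask) = CHF 8,242,418.45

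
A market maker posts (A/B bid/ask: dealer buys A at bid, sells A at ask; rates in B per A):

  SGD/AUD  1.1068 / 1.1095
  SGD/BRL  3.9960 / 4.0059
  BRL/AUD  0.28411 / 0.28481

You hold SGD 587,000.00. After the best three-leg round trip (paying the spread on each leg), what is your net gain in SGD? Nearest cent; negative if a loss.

Net profit: SGD 13,651.82

Best loop SGD → BRL → AUD → SGD:
SGD 587,000.00 × 3.9960 (sell SGD at bid) = BRL 2,345,652.00
BRL 2,345,652.00 × 0.28411 (sell BRL at bid) = AUD 666,423.19
AUD 666,423.19 ÷ 1.1095 (buy SGD at ask) = SGD 600,651.82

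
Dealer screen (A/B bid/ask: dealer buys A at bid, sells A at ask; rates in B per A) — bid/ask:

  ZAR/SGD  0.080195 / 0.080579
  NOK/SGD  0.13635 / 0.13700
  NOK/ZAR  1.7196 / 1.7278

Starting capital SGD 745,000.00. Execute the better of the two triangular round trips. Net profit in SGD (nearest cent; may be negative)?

Net profit: SGD 4,912.23

Best loop SGD → NOK → ZAR → SGD:
SGD 745,000.00 ÷ 0.13700 (buy NOK at ask) = NOK 5,437,956.20
NOK 5,437,956.20 × 1.7196 (sell NOK at bid) = ZAR 9,351,109.49
ZAR 9,351,109.49 × 0.080195 (sell ZAR at bid) = SGD 749,912.23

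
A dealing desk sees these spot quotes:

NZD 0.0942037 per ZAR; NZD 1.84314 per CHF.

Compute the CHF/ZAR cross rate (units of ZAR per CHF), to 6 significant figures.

CHF/ZAR = 19.5655

1 CHF × 1.84314 = 1.84314 NZD
1.84314 NZD ÷ 0.0942037 = 19.5655 ZAR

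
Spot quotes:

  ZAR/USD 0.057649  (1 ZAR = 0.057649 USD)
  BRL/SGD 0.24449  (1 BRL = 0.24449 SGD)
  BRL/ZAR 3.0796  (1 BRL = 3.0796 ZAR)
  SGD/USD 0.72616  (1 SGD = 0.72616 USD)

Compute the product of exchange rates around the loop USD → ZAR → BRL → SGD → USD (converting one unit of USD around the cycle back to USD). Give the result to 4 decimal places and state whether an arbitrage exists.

Around USD → ZAR → BRL → SGD → USD: 1 ÷ 0.057649 ÷ 3.0796 × 0.24449 × 0.72616 = 1.000017
Product ≈ 1 (deviation 0.002%, within rounding noise).

1.0000 (no arbitrage)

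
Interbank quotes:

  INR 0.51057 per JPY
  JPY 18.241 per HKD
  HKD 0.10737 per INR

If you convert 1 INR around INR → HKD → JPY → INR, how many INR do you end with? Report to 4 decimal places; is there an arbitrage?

Around INR → HKD → JPY → INR: 1 × 0.10737 × 18.241 × 0.51057 = 0.999970
Product ≈ 1 (deviation 0.003%, within rounding noise).

1.0000 (no arbitrage)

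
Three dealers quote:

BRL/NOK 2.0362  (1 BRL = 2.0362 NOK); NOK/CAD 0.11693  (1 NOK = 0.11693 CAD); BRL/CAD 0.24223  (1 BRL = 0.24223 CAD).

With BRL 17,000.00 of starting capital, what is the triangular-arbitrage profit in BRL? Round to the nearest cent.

Profitable loop is BRL → CAD → NOK → BRL:
BRL 17,000.00 × 0.24223 = CAD 4,117.91
CAD 4,117.91 ÷ 0.11693 = NOK 35,216.88
NOK 35,216.88 ÷ 2.0362 = BRL 17,295.39
Profit = BRL 17,295.39 − BRL 17,000.00

Profit: BRL 295.39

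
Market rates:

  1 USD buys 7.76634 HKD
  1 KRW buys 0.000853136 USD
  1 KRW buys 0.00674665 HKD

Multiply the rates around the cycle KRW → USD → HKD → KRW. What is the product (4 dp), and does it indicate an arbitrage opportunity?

0.9821 (arbitrage exists)

Around KRW → USD → HKD → KRW: 1 × 0.000853136 × 7.76634 ÷ 0.00674665 = 0.982079
Product < 1; profitable direction is KRW → HKD → USD → KRW.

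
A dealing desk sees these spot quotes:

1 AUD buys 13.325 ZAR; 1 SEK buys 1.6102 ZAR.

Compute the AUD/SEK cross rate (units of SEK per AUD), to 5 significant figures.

1 AUD × 13.325 = 13.325 ZAR
13.325 ZAR ÷ 1.6102 = 8.27537 SEK

AUD/SEK = 8.2754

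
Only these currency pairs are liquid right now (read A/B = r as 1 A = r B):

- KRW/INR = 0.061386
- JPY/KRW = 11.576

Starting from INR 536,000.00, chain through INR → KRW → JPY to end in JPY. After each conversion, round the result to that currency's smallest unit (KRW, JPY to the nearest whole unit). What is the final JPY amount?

INR 536,000.00 ÷ 0.061386 = KRW 8,731,633
KRW 8,731,633 ÷ 11.576 = JPY 754,288

JPY 754,288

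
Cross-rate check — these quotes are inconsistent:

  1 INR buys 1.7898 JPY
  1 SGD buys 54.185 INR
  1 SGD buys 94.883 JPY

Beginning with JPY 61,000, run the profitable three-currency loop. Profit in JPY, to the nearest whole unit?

Profit: JPY 1,348

Profitable loop is JPY → SGD → INR → JPY:
JPY 61,000 ÷ 94.883 = SGD 642.90
SGD 642.90 × 54.185 = INR 34,835.38
INR 34,835.38 × 1.7898 = JPY 62,348
Profit = JPY 62,348 − JPY 61,000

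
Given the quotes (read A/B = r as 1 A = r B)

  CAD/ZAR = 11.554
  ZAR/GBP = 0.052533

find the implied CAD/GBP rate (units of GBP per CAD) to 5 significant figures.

1 CAD × 11.554 = 11.554 ZAR
11.554 ZAR × 0.052533 = 0.606966 GBP

CAD/GBP = 0.60697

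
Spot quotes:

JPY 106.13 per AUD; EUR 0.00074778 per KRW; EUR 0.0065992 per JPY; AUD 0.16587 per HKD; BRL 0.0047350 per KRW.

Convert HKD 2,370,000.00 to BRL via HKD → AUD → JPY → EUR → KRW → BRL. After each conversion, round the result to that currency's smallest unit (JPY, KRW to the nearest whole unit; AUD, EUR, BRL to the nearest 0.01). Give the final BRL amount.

HKD 2,370,000.00 × 0.16587 = AUD 393,111.90
AUD 393,111.90 × 106.13 = JPY 41,720,966
JPY 41,720,966 × 0.0065992 = EUR 275,325.00
EUR 275,325.00 ÷ 0.00074778 = KRW 368,189,842
KRW 368,189,842 × 0.0047350 = BRL 1,743,378.90

BRL 1,743,378.90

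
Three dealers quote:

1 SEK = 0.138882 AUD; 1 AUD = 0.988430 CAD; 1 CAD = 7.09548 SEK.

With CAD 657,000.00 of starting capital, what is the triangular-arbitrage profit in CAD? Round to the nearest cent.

Profit: CAD 17,515.15

Profitable loop is CAD → AUD → SEK → CAD:
CAD 657,000.00 ÷ 0.988430 = AUD 664,690.47
AUD 664,690.47 ÷ 0.138882 = SEK 4,786,008.76
SEK 4,786,008.76 ÷ 7.09548 = CAD 674,515.15
Profit = CAD 674,515.15 − CAD 657,000.00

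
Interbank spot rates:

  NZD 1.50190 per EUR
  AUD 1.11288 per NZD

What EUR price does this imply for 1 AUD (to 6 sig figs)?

AUD/EUR = 0.598288

1 AUD ÷ 1.11288 = 0.898569 NZD
0.898569 NZD ÷ 1.50190 = 0.598288 EUR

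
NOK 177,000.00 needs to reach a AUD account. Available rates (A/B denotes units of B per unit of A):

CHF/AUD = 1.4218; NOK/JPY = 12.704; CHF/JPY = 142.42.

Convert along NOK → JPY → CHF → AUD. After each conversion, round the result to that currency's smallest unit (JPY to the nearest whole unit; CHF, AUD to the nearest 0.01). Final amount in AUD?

AUD 22,448.19

NOK 177,000.00 × 12.704 = JPY 2,248,608
JPY 2,248,608 ÷ 142.42 = CHF 15,788.57
CHF 15,788.57 × 1.4218 = AUD 22,448.19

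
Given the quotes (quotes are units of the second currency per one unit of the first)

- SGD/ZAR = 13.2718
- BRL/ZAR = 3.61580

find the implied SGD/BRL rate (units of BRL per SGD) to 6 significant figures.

SGD/BRL = 3.67050

1 SGD × 13.2718 = 13.2718 ZAR
13.2718 ZAR ÷ 3.61580 = 3.6705 BRL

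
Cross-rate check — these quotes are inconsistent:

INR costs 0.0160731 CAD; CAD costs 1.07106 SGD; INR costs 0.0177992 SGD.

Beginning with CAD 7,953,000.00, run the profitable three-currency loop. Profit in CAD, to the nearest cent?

Profit: CAD 269,767.65

Profitable loop is CAD → INR → SGD → CAD:
CAD 7,953,000.00 ÷ 0.0160731 = INR 494,801,873.94
INR 494,801,873.94 × 0.0177992 = SGD 8,807,077.51
SGD 8,807,077.51 ÷ 1.07106 = CAD 8,222,767.65
Profit = CAD 8,222,767.65 − CAD 7,953,000.00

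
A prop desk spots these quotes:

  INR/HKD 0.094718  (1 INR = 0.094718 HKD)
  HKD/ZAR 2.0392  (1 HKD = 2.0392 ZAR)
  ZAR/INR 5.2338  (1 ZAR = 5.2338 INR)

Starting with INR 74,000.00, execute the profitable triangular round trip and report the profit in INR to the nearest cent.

Profitable loop is INR → HKD → ZAR → INR:
INR 74,000.00 × 0.094718 = HKD 7,009.13
HKD 7,009.13 × 2.0392 = ZAR 14,293.02
ZAR 14,293.02 × 5.2338 = INR 74,806.82
Profit = INR 74,806.82 − INR 74,000.00

Profit: INR 806.82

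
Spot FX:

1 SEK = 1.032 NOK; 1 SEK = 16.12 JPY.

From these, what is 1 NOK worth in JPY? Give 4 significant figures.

1 NOK ÷ 1.032 = 0.968992 SEK
0.968992 SEK × 16.12 = 15.6202 JPY

NOK/JPY = 15.62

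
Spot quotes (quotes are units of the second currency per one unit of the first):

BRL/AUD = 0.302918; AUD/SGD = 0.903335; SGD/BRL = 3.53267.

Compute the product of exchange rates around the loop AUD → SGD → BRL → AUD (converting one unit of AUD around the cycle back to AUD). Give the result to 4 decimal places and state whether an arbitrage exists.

Around AUD → SGD → BRL → AUD: 1 × 0.903335 × 3.53267 × 0.302918 = 0.966667
Product < 1; profitable direction is AUD → BRL → SGD → AUD.

0.9667 (arbitrage exists)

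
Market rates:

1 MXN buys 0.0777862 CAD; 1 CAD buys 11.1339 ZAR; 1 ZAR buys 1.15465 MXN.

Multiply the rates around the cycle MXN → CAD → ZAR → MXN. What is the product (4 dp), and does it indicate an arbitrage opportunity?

Around MXN → CAD → ZAR → MXN: 1 × 0.0777862 × 11.1339 × 1.15465 = 1.000001
Product ≈ 1 (deviation 0.000%, within rounding noise).

1.0000 (no arbitrage)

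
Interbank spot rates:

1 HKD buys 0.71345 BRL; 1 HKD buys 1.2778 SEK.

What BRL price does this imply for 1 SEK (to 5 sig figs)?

SEK/BRL = 0.55834

1 SEK ÷ 1.2778 = 0.782595 HKD
0.782595 HKD × 0.71345 = 0.558342 BRL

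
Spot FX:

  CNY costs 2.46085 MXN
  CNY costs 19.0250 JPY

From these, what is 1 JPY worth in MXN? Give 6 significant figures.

JPY/MXN = 0.129348

1 JPY ÷ 19.0250 = 0.0525624 CNY
0.0525624 CNY × 2.46085 = 0.129348 MXN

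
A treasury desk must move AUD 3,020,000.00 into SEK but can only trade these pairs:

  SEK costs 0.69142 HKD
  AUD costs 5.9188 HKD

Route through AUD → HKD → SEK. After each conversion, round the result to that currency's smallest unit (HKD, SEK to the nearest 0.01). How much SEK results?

AUD 3,020,000.00 × 5.9188 = HKD 17,874,776.00
HKD 17,874,776.00 ÷ 0.69142 = SEK 25,852,269.24

SEK 25,852,269.24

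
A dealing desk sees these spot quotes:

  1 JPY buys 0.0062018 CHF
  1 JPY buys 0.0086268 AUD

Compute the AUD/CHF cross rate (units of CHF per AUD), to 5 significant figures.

AUD/CHF = 0.71890

1 AUD ÷ 0.0086268 = 115.918 JPY
115.918 JPY × 0.0062018 = 0.718899 CHF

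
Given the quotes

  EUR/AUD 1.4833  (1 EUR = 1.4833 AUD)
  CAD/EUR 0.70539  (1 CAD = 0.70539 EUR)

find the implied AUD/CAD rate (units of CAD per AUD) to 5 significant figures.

AUD/CAD = 0.95574

1 AUD ÷ 1.4833 = 0.674172 EUR
0.674172 EUR ÷ 0.70539 = 0.955744 CAD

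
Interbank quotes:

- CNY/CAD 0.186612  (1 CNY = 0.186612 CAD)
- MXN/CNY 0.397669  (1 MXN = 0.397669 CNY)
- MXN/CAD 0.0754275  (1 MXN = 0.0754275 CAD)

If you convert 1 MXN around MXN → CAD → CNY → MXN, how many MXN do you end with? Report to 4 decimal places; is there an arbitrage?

1.0164 (arbitrage exists)

Around MXN → CAD → CNY → MXN: 1 × 0.0754275 ÷ 0.186612 ÷ 0.397669 = 1.016409
Product > 1; profitable direction is MXN → CAD → CNY → MXN.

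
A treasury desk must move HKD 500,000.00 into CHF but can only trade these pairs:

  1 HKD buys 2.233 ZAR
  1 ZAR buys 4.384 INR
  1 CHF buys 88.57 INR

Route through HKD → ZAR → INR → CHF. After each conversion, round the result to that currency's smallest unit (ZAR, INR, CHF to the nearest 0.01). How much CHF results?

HKD 500,000.00 × 2.233 = ZAR 1,116,500.00
ZAR 1,116,500.00 × 4.384 = INR 4,894,736.00
INR 4,894,736.00 ÷ 88.57 = CHF 55,264.04

CHF 55,264.04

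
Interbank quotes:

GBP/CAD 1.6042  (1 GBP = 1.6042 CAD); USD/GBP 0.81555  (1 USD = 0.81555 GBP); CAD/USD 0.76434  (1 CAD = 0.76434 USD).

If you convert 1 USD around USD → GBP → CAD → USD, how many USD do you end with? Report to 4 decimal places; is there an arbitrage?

Around USD → GBP → CAD → USD: 1 × 0.81555 × 1.6042 × 0.76434 = 0.999990
Product ≈ 1 (deviation 0.001%, within rounding noise).

1.0000 (no arbitrage)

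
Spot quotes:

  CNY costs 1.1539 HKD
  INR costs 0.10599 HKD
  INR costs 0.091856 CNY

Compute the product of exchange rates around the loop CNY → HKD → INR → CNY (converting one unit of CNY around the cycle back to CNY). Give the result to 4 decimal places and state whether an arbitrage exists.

1.0000 (no arbitrage)

Around CNY → HKD → INR → CNY: 1 × 1.1539 ÷ 0.10599 × 0.091856 = 1.000025
Product ≈ 1 (deviation 0.002%, within rounding noise).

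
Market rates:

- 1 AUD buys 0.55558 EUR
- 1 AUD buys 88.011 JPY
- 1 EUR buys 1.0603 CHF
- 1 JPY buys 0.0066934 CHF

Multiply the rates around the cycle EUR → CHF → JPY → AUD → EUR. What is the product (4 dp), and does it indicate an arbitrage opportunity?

1.0000 (no arbitrage)

Around EUR → CHF → JPY → AUD → EUR: 1 × 1.0603 ÷ 0.0066934 ÷ 88.011 × 0.55558 = 0.999981
Product ≈ 1 (deviation 0.002%, within rounding noise).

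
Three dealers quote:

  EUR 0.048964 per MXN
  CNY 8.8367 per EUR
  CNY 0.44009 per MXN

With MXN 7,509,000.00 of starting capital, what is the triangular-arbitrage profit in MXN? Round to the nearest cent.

Profitable loop is MXN → CNY → EUR → MXN:
MXN 7,509,000.00 × 0.44009 = CNY 3,304,635.81
CNY 3,304,635.81 ÷ 8.8367 = EUR 373,967.18
EUR 373,967.18 ÷ 0.048964 = MXN 7,637,594.63
Profit = MXN 7,637,594.63 − MXN 7,509,000.00

Profit: MXN 128,594.63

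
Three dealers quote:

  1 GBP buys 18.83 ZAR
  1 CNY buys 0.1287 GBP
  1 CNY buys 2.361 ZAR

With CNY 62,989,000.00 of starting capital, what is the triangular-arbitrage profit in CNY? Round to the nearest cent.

Profitable loop is CNY → GBP → ZAR → CNY:
CNY 62,989,000.00 × 0.1287 = GBP 8,106,684.30
GBP 8,106,684.30 × 18.83 = ZAR 152,648,865.37
ZAR 152,648,865.37 ÷ 2.361 = CNY 64,654,326.71
Profit = CNY 64,654,326.71 − CNY 62,989,000.00

Profit: CNY 1,665,326.71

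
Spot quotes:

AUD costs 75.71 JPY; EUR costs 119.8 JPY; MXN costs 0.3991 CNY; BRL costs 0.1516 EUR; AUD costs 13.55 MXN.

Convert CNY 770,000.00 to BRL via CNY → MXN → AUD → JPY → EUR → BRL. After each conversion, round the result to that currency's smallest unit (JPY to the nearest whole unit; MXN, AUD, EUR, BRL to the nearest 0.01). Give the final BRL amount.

CNY 770,000.00 ÷ 0.3991 = MXN 1,929,341.02
MXN 1,929,341.02 ÷ 13.55 = AUD 142,386.79
AUD 142,386.79 × 75.71 = JPY 10,780,104
JPY 10,780,104 ÷ 119.8 = EUR 89,984.17
EUR 89,984.17 ÷ 0.1516 = BRL 593,563.13

BRL 593,563.13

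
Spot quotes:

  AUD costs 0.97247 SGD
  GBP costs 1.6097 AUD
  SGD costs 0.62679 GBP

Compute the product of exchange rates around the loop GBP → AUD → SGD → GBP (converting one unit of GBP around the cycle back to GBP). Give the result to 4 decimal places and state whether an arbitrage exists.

Around GBP → AUD → SGD → GBP: 1 × 1.6097 × 0.97247 × 0.62679 = 0.981168
Product < 1; profitable direction is GBP → SGD → AUD → GBP.

0.9812 (arbitrage exists)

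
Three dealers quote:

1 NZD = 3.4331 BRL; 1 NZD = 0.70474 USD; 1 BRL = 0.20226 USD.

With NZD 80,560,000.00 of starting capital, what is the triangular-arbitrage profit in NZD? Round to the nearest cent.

Profitable loop is NZD → USD → BRL → NZD:
NZD 80,560,000.00 × 0.70474 = USD 56,773,854.40
USD 56,773,854.40 ÷ 0.20226 = BRL 280,697,391.48
BRL 280,697,391.48 ÷ 3.4331 = NZD 81,762,078.44
Profit = NZD 81,762,078.44 − NZD 80,560,000.00

Profit: NZD 1,202,078.44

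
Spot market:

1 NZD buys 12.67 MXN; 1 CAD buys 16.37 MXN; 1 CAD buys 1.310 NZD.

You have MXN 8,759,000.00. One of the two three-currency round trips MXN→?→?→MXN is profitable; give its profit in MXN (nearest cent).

Profit: MXN 121,834.11

Profitable loop is MXN → CAD → NZD → MXN:
MXN 8,759,000.00 ÷ 16.37 = CAD 535,064.14
CAD 535,064.14 × 1.310 = NZD 700,934.03
NZD 700,934.03 × 12.67 = MXN 8,880,834.11
Profit = MXN 8,880,834.11 − MXN 8,759,000.00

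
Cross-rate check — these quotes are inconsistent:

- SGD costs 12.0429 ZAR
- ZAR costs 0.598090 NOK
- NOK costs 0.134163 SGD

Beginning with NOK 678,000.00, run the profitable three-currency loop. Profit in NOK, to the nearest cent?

Profitable loop is NOK → ZAR → SGD → NOK:
NOK 678,000.00 ÷ 0.598090 = ZAR 1,133,608.65
ZAR 1,133,608.65 ÷ 12.0429 = SGD 94,130.87
SGD 94,130.87 ÷ 0.134163 = NOK 701,615.72
Profit = NOK 701,615.72 − NOK 678,000.00

Profit: NOK 23,615.72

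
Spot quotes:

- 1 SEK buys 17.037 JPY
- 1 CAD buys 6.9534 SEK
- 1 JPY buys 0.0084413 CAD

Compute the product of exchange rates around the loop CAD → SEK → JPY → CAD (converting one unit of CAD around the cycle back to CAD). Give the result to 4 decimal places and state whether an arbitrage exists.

Around CAD → SEK → JPY → CAD: 1 × 6.9534 × 17.037 × 0.0084413 = 0.999999
Product ≈ 1 (deviation 0.000%, within rounding noise).

1.0000 (no arbitrage)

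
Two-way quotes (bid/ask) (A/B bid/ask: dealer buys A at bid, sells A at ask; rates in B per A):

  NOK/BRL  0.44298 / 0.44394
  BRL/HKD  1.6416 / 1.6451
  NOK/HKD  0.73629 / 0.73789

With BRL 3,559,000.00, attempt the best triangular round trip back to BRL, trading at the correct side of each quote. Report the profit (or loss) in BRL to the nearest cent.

Net profit: BRL 29,065.07

Best loop BRL → NOK → HKD → BRL:
BRL 3,559,000.00 ÷ 0.44394 (buy NOK at ask) = NOK 8,016,849.12
NOK 8,016,849.12 × 0.73629 (sell NOK at bid) = HKD 5,902,725.84
HKD 5,902,725.84 ÷ 1.6451 (buy BRL at ask) = BRL 3,588,065.07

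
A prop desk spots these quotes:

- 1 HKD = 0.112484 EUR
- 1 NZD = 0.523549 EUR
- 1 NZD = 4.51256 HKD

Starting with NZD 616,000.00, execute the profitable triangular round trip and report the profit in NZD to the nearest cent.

Profit: NZD 19,366.49

Profitable loop is NZD → EUR → HKD → NZD:
NZD 616,000.00 × 0.523549 = EUR 322,506.18
EUR 322,506.18 ÷ 0.112484 = HKD 2,867,129.41
HKD 2,867,129.41 ÷ 4.51256 = NZD 635,366.49
Profit = NZD 635,366.49 − NZD 616,000.00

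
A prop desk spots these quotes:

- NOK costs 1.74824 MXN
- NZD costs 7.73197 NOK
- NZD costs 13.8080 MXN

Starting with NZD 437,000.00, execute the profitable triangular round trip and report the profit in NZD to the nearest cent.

Profit: NZD 9,396.73

Profitable loop is NZD → MXN → NOK → NZD:
NZD 437,000.00 × 13.8080 = MXN 6,034,096.00
MXN 6,034,096.00 ÷ 1.74824 = NOK 3,451,526.11
NOK 3,451,526.11 ÷ 7.73197 = NZD 446,396.73
Profit = NZD 446,396.73 − NZD 437,000.00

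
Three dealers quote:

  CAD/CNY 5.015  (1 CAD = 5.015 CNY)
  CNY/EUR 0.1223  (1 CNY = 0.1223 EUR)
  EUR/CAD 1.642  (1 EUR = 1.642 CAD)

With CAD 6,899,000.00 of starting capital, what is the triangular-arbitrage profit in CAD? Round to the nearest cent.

Profit: CAD 48,950.12

Profitable loop is CAD → CNY → EUR → CAD:
CAD 6,899,000.00 × 5.015 = CNY 34,598,485.00
CNY 34,598,485.00 × 0.1223 = EUR 4,231,394.72
EUR 4,231,394.72 × 1.642 = CAD 6,947,950.12
Profit = CAD 6,947,950.12 − CAD 6,899,000.00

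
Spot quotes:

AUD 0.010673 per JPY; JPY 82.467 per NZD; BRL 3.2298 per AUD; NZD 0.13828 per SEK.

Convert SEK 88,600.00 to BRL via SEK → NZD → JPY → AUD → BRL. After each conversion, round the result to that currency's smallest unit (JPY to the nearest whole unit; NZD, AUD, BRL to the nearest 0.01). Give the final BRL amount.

SEK 88,600.00 × 0.13828 = NZD 12,251.61
NZD 12,251.61 × 82.467 = JPY 1,010,354
JPY 1,010,354 × 0.010673 = AUD 10,783.51
AUD 10,783.51 × 3.2298 = BRL 34,828.58

BRL 34,828.58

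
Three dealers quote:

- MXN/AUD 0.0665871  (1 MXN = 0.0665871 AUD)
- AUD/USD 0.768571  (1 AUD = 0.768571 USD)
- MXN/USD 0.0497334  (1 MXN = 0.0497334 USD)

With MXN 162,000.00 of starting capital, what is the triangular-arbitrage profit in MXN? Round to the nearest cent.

Profit: MXN 4,702.06

Profitable loop is MXN → AUD → USD → MXN:
MXN 162,000.00 × 0.0665871 = AUD 10,787.11
AUD 10,787.11 × 0.768571 = USD 8,290.66
USD 8,290.66 ÷ 0.0497334 = MXN 166,702.06
Profit = MXN 166,702.06 − MXN 162,000.00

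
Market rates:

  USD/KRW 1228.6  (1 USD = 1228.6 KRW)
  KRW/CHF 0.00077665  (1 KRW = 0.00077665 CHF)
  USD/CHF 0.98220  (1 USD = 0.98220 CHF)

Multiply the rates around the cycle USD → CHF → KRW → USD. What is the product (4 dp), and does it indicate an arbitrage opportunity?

1.0294 (arbitrage exists)

Around USD → CHF → KRW → USD: 1 × 0.98220 ÷ 0.00077665 ÷ 1228.6 = 1.029352
Product > 1; profitable direction is USD → CHF → KRW → USD.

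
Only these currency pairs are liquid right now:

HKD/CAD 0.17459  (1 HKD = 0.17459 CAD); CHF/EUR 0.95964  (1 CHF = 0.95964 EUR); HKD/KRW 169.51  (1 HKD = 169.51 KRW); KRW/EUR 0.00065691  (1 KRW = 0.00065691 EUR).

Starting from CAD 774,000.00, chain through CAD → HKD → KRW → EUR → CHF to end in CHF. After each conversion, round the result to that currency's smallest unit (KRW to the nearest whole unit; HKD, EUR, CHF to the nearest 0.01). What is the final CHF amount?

CAD 774,000.00 ÷ 0.17459 = HKD 4,433,243.60
HKD 4,433,243.60 × 169.51 = KRW 751,479,123
KRW 751,479,123 × 0.00065691 = EUR 493,654.15
EUR 493,654.15 ÷ 0.95964 = CHF 514,415.98

CHF 514,415.98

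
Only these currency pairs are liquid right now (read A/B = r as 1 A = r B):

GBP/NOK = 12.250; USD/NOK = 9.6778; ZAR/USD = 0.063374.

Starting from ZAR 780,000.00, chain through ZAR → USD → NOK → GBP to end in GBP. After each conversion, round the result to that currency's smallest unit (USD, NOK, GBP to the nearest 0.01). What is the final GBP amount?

ZAR 780,000.00 × 0.063374 = USD 49,431.72
USD 49,431.72 × 9.6778 = NOK 478,390.30
NOK 478,390.30 ÷ 12.250 = GBP 39,052.27

GBP 39,052.27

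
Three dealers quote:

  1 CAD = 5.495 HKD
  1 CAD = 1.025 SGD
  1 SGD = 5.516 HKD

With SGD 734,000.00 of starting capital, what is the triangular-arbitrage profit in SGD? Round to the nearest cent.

Profit: SGD 21,225.22

Profitable loop is SGD → HKD → CAD → SGD:
SGD 734,000.00 × 5.516 = HKD 4,048,744.00
HKD 4,048,744.00 ÷ 5.495 = CAD 736,805.10
CAD 736,805.10 × 1.025 = SGD 755,225.22
Profit = SGD 755,225.22 − SGD 734,000.00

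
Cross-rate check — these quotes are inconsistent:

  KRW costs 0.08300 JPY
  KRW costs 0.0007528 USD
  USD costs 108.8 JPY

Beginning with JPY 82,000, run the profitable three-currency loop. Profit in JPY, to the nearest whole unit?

Profit: JPY 1,097

Profitable loop is JPY → USD → KRW → JPY:
JPY 82,000 ÷ 108.8 = USD 753.68
USD 753.68 ÷ 0.0007528 = KRW 1,001,164
KRW 1,001,164 × 0.08300 = JPY 83,097
Profit = JPY 83,097 − JPY 82,000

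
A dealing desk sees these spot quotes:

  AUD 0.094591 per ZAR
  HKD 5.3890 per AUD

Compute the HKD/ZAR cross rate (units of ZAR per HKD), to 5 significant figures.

HKD/ZAR = 1.9617

1 HKD ÷ 5.3890 = 0.185563 AUD
0.185563 AUD ÷ 0.094591 = 1.96174 ZAR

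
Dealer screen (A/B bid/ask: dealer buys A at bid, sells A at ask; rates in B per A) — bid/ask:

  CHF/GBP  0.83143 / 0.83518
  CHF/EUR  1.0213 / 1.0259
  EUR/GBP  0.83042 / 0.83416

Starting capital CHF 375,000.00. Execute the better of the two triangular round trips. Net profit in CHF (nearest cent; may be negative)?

Best loop CHF → EUR → GBP → CHF:
CHF 375,000.00 × 1.0213 (sell CHF at bid) = EUR 382,987.50
EUR 382,987.50 × 0.83042 (sell EUR at bid) = GBP 318,040.48
GBP 318,040.48 ÷ 0.83518 (buy CHF at ask) = CHF 380,804.71

Net profit: CHF 5,804.71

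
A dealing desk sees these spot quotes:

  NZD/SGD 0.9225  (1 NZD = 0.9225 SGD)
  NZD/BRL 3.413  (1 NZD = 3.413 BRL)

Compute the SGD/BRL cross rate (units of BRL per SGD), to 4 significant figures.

1 SGD ÷ 0.9225 = 1.08401 NZD
1.08401 NZD × 3.413 = 3.69973 BRL

SGD/BRL = 3.700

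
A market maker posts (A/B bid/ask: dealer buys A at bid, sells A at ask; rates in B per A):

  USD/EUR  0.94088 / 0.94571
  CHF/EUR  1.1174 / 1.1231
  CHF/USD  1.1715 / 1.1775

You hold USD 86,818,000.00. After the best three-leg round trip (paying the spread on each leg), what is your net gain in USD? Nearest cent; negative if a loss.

Net profit: USD 298,325.08

Best loop USD → CHF → EUR → USD:
USD 86,818,000.00 ÷ 1.1775 (buy CHF at ask) = CHF 73,730,785.56
CHF 73,730,785.56 × 1.1174 (sell CHF at bid) = EUR 82,386,779.79
EUR 82,386,779.79 ÷ 0.94571 (buy USD at ask) = USD 87,116,325.08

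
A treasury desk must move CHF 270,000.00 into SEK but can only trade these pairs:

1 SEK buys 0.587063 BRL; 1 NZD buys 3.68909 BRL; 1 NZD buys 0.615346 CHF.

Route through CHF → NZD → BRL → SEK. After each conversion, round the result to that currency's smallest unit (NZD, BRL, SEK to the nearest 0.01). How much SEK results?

SEK 2,757,267.62

CHF 270,000.00 ÷ 0.615346 = NZD 438,777.53
NZD 438,777.53 × 3.68909 = BRL 1,618,689.80
BRL 1,618,689.80 ÷ 0.587063 = SEK 2,757,267.62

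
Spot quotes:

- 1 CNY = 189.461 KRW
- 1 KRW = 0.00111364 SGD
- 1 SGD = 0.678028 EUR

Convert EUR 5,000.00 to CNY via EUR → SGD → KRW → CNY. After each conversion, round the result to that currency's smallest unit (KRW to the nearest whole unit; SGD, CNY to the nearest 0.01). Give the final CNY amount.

CNY 34,950.87

EUR 5,000.00 ÷ 0.678028 = SGD 7,374.33
SGD 7,374.33 ÷ 0.00111364 = KRW 6,621,826
KRW 6,621,826 ÷ 189.461 = CNY 34,950.87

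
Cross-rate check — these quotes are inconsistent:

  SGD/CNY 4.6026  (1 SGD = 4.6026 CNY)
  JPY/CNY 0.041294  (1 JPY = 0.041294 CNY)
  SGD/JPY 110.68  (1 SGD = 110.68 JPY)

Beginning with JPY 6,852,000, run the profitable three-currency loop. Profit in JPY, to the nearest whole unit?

Profit: JPY 48,245

Profitable loop is JPY → SGD → CNY → JPY:
JPY 6,852,000 ÷ 110.68 = SGD 61,908.20
SGD 61,908.20 × 4.6026 = CNY 284,938.70
CNY 284,938.70 ÷ 0.041294 = JPY 6,900,245
Profit = JPY 6,900,245 − JPY 6,852,000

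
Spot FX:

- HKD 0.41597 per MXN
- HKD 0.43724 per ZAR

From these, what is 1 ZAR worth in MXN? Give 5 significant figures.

1 ZAR × 0.43724 = 0.43724 HKD
0.43724 HKD ÷ 0.41597 = 1.05113 MXN

ZAR/MXN = 1.0511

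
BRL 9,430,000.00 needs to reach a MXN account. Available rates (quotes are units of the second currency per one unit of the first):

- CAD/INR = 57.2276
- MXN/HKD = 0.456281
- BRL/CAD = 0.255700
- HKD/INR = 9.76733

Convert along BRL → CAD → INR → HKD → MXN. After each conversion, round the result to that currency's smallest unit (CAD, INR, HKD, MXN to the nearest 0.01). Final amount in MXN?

MXN 30,962,762.95

BRL 9,430,000.00 × 0.255700 = CAD 2,411,251.00
CAD 2,411,251.00 × 57.2276 = INR 137,990,107.73
INR 137,990,107.73 ÷ 9.76733 = HKD 14,127,720.44
HKD 14,127,720.44 ÷ 0.456281 = MXN 30,962,762.95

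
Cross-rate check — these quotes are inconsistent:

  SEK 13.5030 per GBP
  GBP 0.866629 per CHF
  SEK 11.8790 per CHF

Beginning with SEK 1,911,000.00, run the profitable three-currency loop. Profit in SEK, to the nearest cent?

Profitable loop is SEK → GBP → CHF → SEK:
SEK 1,911,000.00 ÷ 13.5030 = GBP 141,524.11
GBP 141,524.11 ÷ 0.866629 = CHF 163,304.14
CHF 163,304.14 × 11.8790 = SEK 1,939,889.91
Profit = SEK 1,939,889.91 − SEK 1,911,000.00

Profit: SEK 28,889.91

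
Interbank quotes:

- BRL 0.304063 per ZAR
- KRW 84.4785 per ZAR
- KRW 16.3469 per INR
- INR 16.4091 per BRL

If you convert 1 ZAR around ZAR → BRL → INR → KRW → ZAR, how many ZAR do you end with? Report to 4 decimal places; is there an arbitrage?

Around ZAR → BRL → INR → KRW → ZAR: 1 × 0.304063 × 16.4091 × 16.3469 ÷ 84.4785 = 0.965467
Product < 1; profitable direction is ZAR → KRW → INR → BRL → ZAR.

0.9655 (arbitrage exists)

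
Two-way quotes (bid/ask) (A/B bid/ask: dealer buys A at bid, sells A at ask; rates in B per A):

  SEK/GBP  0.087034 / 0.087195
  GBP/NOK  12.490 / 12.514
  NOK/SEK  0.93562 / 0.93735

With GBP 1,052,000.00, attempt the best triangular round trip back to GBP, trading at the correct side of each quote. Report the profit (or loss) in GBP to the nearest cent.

Best loop GBP → NOK → SEK → GBP:
GBP 1,052,000.00 × 12.490 (sell GBP at bid) = NOK 13,139,480.00
NOK 13,139,480.00 × 0.93562 (sell NOK at bid) = SEK 12,293,560.28
SEK 12,293,560.28 × 0.087034 (sell SEK at bid) = GBP 1,069,957.73

Net profit: GBP 17,957.73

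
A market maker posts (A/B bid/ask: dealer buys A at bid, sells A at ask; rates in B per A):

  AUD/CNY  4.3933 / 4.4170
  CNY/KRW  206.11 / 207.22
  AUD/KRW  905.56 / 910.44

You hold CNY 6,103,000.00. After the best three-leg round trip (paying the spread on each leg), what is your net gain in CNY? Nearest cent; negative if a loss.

Net result: CNY -33,094.03 (no profitable arbitrage after spreads)

Best loop CNY → KRW → AUD → CNY:
CNY 6,103,000.00 × 206.11 (sell CNY at bid) = KRW 1,257,889,330
KRW 1,257,889,330 ÷ 910.44 (buy AUD at ask) = AUD 1,381,627.93
AUD 1,381,627.93 × 4.3933 (sell AUD at bid) = CNY 6,069,905.97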